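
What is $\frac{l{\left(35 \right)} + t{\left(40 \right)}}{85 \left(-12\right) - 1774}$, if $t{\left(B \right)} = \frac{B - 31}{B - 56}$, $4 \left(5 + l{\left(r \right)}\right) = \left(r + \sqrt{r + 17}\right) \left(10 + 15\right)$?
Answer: $- \frac{3411}{44704} - \frac{25 \sqrt{13}}{5588} \approx -0.092433$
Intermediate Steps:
$l{\left(r \right)} = -5 + \frac{25 r}{4} + \frac{25 \sqrt{17 + r}}{4}$ ($l{\left(r \right)} = -5 + \frac{\left(r + \sqrt{r + 17}\right) \left(10 + 15\right)}{4} = -5 + \frac{\left(r + \sqrt{17 + r}\right) 25}{4} = -5 + \frac{25 r + 25 \sqrt{17 + r}}{4} = -5 + \left(\frac{25 r}{4} + \frac{25 \sqrt{17 + r}}{4}\right) = -5 + \frac{25 r}{4} + \frac{25 \sqrt{17 + r}}{4}$)
$t{\left(B \right)} = \frac{-31 + B}{-56 + B}$
$\frac{l{\left(35 \right)} + t{\left(40 \right)}}{85 \left(-12\right) - 1774} = \frac{\left(-5 + \frac{25}{4} \cdot 35 + \frac{25 \sqrt{17 + 35}}{4}\right) + \frac{-31 + 40}{-56 + 40}}{85 \left(-12\right) - 1774} = \frac{\left(-5 + \frac{875}{4} + \frac{25 \sqrt{52}}{4}\right) + \frac{1}{-16} \cdot 9}{-1020 - 1774} = \frac{\left(-5 + \frac{875}{4} + \frac{25 \cdot 2 \sqrt{13}}{4}\right) - \frac{9}{16}}{-2794} = \left(\left(-5 + \frac{875}{4} + \frac{25 \sqrt{13}}{2}\right) - \frac{9}{16}\right) \left(- \frac{1}{2794}\right) = \left(\left(\frac{855}{4} + \frac{25 \sqrt{13}}{2}\right) - \frac{9}{16}\right) \left(- \frac{1}{2794}\right) = \left(\frac{3411}{16} + \frac{25 \sqrt{13}}{2}\right) \left(- \frac{1}{2794}\right) = - \frac{3411}{44704} - \frac{25 \sqrt{13}}{5588}$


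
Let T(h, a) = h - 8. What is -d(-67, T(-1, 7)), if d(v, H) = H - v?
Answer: -58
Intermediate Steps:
T(h, a) = -8 + h
-d(-67, T(-1, 7)) = -((-8 - 1) - 1*(-67)) = -(-9 + 67) = -1*58 = -58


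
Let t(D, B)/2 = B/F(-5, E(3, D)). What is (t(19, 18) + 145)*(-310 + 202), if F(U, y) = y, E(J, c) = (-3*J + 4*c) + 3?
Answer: -550044/35 ≈ -15716.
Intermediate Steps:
E(J, c) = 3 - 3*J + 4*c
t(D, B) = 2*B/(-6 + 4*D) (t(D, B) = 2*(B/(3 - 3*3 + 4*D)) = 2*(B/(3 - 9 + 4*D)) = 2*(B/(-6 + 4*D)) = 2*B/(-6 + 4*D))
(t(19, 18) + 145)*(-310 + 202) = (18/(-3 + 2*19) + 145)*(-310 + 202) = (18/(-3 + 38) + 145)*(-108) = (18/35 + 145)*(-108) = (5093/35)*(-108) = -550044/35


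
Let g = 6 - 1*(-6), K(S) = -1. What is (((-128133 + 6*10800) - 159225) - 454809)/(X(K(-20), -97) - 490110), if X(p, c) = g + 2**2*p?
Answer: 677367/490102 ≈ 1.3821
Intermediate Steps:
g = 12 (g = 6 + 6 = 12)
X(p, c) = 12 + 4*p (X(p, c) = 12 + 2**2*p = 12 + 4*p)
(((-128133 + 6*10800) - 159225) - 454809)/(X(K(-20), -97) - 490110) = (((-128133 + 6*10800) - 159225) - 454809)/((12 + 4*(-1)) - 490110) = (((-128133 + 64800) - 159225) - 454809)/((12 - 4) - 490110) = ((-63333 - 159225) - 454809)/(8 - 490110) = (-222558 - 454809)/(-490102) = -677367*(-1/490102) = 677367/490102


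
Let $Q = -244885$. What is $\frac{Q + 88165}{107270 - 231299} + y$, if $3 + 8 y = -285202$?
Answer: $- \frac{11790812395}{330744} \approx -35649.0$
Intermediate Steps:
$y = - \frac{285205}{8}$ ($y = - \frac{3}{8} + \frac{1}{8} \left(-285202\right) = - \frac{3}{8} - \frac{142601}{4} = - \frac{285205}{8} \approx -35651.0$)
$\frac{Q + 88165}{107270 - 231299} + y = \frac{-244885 + 88165}{107270 - 231299} - \frac{285205}{8} = - \frac{156720}{-124029} - \frac{285205}{8} = \left(-156720\right) \left(- \frac{1}{124029}\right) - \frac{285205}{8} = \frac{52240}{41343} - \frac{285205}{8} = - \frac{11790812395}{330744}$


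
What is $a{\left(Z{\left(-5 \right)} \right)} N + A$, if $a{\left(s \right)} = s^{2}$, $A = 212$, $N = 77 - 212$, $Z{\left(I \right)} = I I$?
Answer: $-84163$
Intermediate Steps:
$Z{\left(I \right)} = I^{2}$
$N = -135$ ($N = 77 - 212 = -135$)
$a{\left(Z{\left(-5 \right)} \right)} N + A = \left(\left(-5\right)^{2}\right)^{2} \left(-135\right) + 212 = 25^{2} \left(-135\right) + 212 = 625 \left(-135\right) + 212 = -84375 + 212 = -84163$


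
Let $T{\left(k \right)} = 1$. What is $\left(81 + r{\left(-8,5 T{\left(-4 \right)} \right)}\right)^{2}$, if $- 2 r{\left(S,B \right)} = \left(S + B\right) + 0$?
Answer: $\frac{27225}{4} \approx 6806.3$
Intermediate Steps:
$r{\left(S,B \right)} = - \frac{B}{2} - \frac{S}{2}$ ($r{\left(S,B \right)} = - \frac{\left(S + B\right) + 0}{2} = - \frac{\left(B + S\right) + 0}{2} = - \frac{B + S}{2} = - \frac{B}{2} - \frac{S}{2}$)
$\left(81 + r{\left(-8,5 T{\left(-4 \right)} \right)}\right)^{2} = \left(81 - \left(-4 + \frac{5 \cdot 1}{2}\right)\right)^{2} = \left(81 + \left(\left(- \frac{1}{2}\right) 5 + 4\right)\right)^{2} = \left(81 + \left(- \frac{5}{2} + 4\right)\right)^{2} = \left(81 + \frac{3}{2}\right)^{2} = \left(\frac{165}{2}\right)^{2} = \frac{27225}{4}$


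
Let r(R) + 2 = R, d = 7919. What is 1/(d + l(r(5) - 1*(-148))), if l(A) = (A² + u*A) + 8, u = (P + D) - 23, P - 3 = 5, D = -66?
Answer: 1/18497 ≈ 5.4063e-5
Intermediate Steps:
P = 8 (P = 3 + 5 = 8)
r(R) = -2 + R
u = -81 (u = (8 - 66) - 23 = -58 - 23 = -81)
l(A) = 8 + A² - 81*A (l(A) = (A² - 81*A) + 8 = 8 + A² - 81*A)
1/(d + l(r(5) - 1*(-148))) = 1/(7919 + (8 + ((-2 + 5) - 1*(-148))² - 81*((-2 + 5) - 1*(-148)))) = 1/(7919 + (8 + (3 + 148)² - 81*(3 + 148))) = 1/(7919 + (8 + 151² - 81*151)) = 1/(7919 + (8 + 22801 - 12231)) = 1/(7919 + 10578) = 1/18497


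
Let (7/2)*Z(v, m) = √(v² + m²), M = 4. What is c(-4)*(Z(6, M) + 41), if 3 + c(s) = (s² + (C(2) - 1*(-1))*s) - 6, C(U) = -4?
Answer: 779 + 76*√13/7 ≈ 818.15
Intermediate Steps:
c(s) = -9 + s² - 3*s (c(s) = -3 + ((s² + (-4 - 1*(-1))*s) - 6) = -3 + ((s² + (-4 + 1)*s) - 6) = -3 + ((s² - 3*s) - 6) = -3 + (-6 + s² - 3*s) = -9 + s² - 3*s)
Z(v, m) = 2*√(m² + v²)/7 (Z(v, m) = 2*√(v² + m²)/7 = 2*√(m² + v²)/7)
c(-4)*(Z(6, M) + 41) = (-9 + (-4)² - 3*(-4))*(2*√(4² + 6²)/7 + 41) = (-9 + 16 + 12)*(2*√(16 + 36)/7 + 41) = 19*(2*√52/7 + 41) = 19*(2*(2*√13)/7 + 41) = 19*(4*√13/7 + 41) = 19*(41 + 4*√13/7) = 779 + 76*√13/7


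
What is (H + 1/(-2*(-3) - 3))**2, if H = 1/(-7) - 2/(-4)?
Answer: 841/1764 ≈ 0.47676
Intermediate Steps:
H = 5/14 (H = 1*(-1/7) - 2*(-1/4) = -1/7 + 1/2 = 5/14 ≈ 0.35714)
(H + 1/(-2*(-3) - 3))**2 = (5/14 + 1/(-2*(-3) - 3))**2 = (5/14 + 1/(6 - 3))**2 = (5/14 + 1/3)**2 = (29/42)**2 = 841/1764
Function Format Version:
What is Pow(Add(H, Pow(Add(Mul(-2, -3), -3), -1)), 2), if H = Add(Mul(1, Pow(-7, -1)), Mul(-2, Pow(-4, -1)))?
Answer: Rational(841, 1764) ≈ 0.47676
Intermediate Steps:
H = Rational(5, 14) (H = Add(Mul(1, Rational(-1, 7)), Mul(-2, Rational(-1, 4))) = Add(Rational(-1, 7), Rational(1, 2)) = Rational(5, 14) ≈ 0.35714)
Pow(Add(H, Pow(Add(Mul(-2, -3), -3), -1)), 2) = Pow(Add(Rational(5, 14), Pow(Add(Mul(-2, -3), -3), -1)), 2) = Pow(Add(Rational(5, 14), Pow(Add(6, -3), -1)), 2) = Pow(Add(Rational(5, 14), Pow(3, -1)), 2) = Pow(Add(Rational(5, 14), Rational(1, 3)), 2) = Pow(Rational(29, 42), 2) = Rational(841, 1764)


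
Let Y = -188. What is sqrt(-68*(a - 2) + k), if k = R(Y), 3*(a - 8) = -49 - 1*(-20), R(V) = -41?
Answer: 25*sqrt(3)/3 ≈ 14.434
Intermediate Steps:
a = -5/3 (a = 8 + (-49 - 1*(-20))/3 = 8 + (-49 + 20)/3 = 8 + (1/3)*(-29) = 8 - 29/3 = -5/3 ≈ -1.6667)
k = -41
sqrt(-68*(a - 2) + k) = sqrt(-68*(-5/3 - 2) - 41) = sqrt(-68*(-11/3) - 41) = sqrt(748/3 - 41) = sqrt(625/3) = 25*sqrt(3)/3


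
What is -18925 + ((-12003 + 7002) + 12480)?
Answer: -11446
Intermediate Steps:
-18925 + ((-12003 + 7002) + 12480) = -18925 + (-5001 + 12480) = -18925 + 7479 = -11446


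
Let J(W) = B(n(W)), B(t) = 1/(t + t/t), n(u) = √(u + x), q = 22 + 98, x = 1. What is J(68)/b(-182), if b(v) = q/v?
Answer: 91/4080 - 91*√69/4080 ≈ -0.16297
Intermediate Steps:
q = 120
n(u) = √(1 + u) (n(u) = √(u + 1) = √(1 + u))
B(t) = 1/(1 + t) (B(t) = 1/(t + 1) = 1/(1 + t))
b(v) = 120/v
J(W) = 1/(1 + √(1 + W))
J(68)/b(-182) = 1/((1 + √(1 + 68))*((120/(-182)))) = 1/((1 + √69)*((120*(-1/182)))) = 1/((1 + √69)*(-60/91)) = -91/60/(1 + √69) = -91/(60*(1 + √69))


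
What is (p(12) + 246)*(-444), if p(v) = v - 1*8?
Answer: -111000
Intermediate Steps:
p(v) = -8 + v (p(v) = v - 8 = -8 + v)
(p(12) + 246)*(-444) = ((-8 + 12) + 246)*(-444) = (4 + 246)*(-444) = 250*(-444) = -111000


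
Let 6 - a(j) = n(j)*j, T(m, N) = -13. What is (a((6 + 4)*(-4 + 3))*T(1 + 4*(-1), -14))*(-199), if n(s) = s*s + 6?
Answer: 2757742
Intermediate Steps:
n(s) = 6 + s² (n(s) = s² + 6 = 6 + s²)
a(j) = 6 - j*(6 + j²) (a(j) = 6 - (6 + j²)*j = 6 - j*(6 + j²))
(a((6 + 4)*(-4 + 3))*T(1 + 4*(-1), -14))*(-199) = ((6 - (6 + 4)*(-4 + 3)*(6 + ((6 + 4)*(-4 + 3))²))*(-13))*(-199) = ((6 - 10*(-1)*(6 + (10*(-1))²))*(-13))*(-199) = ((6 - 1*(-10)*(6 + (-10)²))*(-13))*(-199) = ((6 - 1*(-10)*(6 + 100))*(-13))*(-199) = ((6 - 1*(-10)*106)*(-13))*(-199) = ((6 + 1060)*(-13))*(-199) = (1066*(-13))*(-199) = -13858*(-199) = 2757742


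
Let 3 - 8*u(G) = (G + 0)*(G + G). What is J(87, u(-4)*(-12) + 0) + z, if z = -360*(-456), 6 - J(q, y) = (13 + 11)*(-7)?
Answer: 164334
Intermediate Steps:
u(G) = 3/8 - G²/4 (u(G) = 3/8 - (G + 0)*(G + G)/8 = 3/8 - G*2*G/8 = 3/8 - G²/4)
J(q, y) = 174 (J(q, y) = 6 - (13 + 11)*(-7) = 6 - 24*(-7) = 6 - 1*(-168) = 6 + 168 = 174)
z = 164160
J(87, u(-4)*(-12) + 0) + z = 174 + 164160 = 164334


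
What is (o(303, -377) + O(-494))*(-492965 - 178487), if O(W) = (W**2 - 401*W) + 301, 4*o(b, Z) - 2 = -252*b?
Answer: -284254168310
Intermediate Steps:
o(b, Z) = 1/2 - 63*b (o(b, Z) = 1/2 + (-252*b)/4 = 1/2 - 63*b)
O(W) = 301 + W**2 - 401*W
(o(303, -377) + O(-494))*(-492965 - 178487) = ((1/2 - 63*303) + (301 + (-494)**2 - 401*(-494)))*(-492965 - 178487) = ((1/2 - 19089) + (301 + 244036 + 198094))*(-671452) = (-38177/2 + 442431)*(-671452) = (846685/2)*(-671452) = -284254168310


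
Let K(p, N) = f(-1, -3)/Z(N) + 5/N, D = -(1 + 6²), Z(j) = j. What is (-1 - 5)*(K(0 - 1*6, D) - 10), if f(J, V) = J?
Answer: 2244/37 ≈ 60.649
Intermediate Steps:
D = -37 (D = -(1 + 36) = -1*37 = -37)
K(p, N) = 4/N (K(p, N) = -1/N + 5/N = 4/N)
(-1 - 5)*(K(0 - 1*6, D) - 10) = (-1 - 5)*(4/(-37) - 10) = -6*(4*(-1/37) - 10) = -6*(-4/37 - 10) = -6*(-374/37) = 2244/37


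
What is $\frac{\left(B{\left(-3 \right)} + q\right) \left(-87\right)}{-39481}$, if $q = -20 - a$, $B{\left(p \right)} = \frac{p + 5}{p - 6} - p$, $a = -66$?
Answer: $\frac{12731}{118443} \approx 0.10749$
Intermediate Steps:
$B{\left(p \right)} = - p + \frac{5 + p}{-6 + p}$ ($B{\left(p \right)} = \frac{5 + p}{-6 + p} - p = - p + \frac{5 + p}{-6 + p}$)
$q = 46$ ($q = -20 - -66 = -20 + 66 = 46$)
$\frac{\left(B{\left(-3 \right)} + q\right) \left(-87\right)}{-39481} = \frac{\left(\frac{5 - \left(-3\right)^{2} + 7 \left(-3\right)}{-6 - 3} + 46\right) \left(-87\right)}{-39481} = \left(\frac{5 - 9 - 21}{-9} + 46\right) \left(-87\right) \left(- \frac{1}{39481}\right) = \left(- \frac{5 - 9 - 21}{9} + 46\right) \left(-87\right) \left(- \frac{1}{39481}\right) = \left(\left(- \frac{1}{9}\right) \left(-25\right) + 46\right) \left(-87\right) \left(- \frac{1}{39481}\right) = \left(\frac{25}{9} + 46\right) \left(-87\right) \left(- \frac{1}{39481}\right) = \frac{439}{9} \left(-87\right) \left(- \frac{1}{39481}\right) = \left(- \frac{12731}{3}\right) \left(- \frac{1}{39481}\right) = \frac{12731}{118443}$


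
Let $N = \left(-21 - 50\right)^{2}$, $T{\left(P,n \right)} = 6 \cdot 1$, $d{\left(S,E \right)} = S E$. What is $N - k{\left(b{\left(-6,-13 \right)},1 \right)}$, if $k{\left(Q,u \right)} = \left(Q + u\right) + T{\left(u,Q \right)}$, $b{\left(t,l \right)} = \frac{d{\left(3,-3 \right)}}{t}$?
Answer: $\frac{10065}{2} \approx 5032.5$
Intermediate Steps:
$d{\left(S,E \right)} = E S$
$T{\left(P,n \right)} = 6$
$b{\left(t,l \right)} = - \frac{9}{t}$ ($b{\left(t,l \right)} = \frac{\left(-3\right) 3}{t} = - \frac{9}{t}$)
$N = 5041$ ($N = \left(-71\right)^{2} = 5041$)
$k{\left(Q,u \right)} = 6 + Q + u$ ($k{\left(Q,u \right)} = \left(Q + u\right) + 6 = 6 + Q + u$)
$N - k{\left(b{\left(-6,-13 \right)},1 \right)} = 5041 - \left(6 - \frac{9}{-6} + 1\right) = 5041 - \left(6 - - \frac{3}{2} + 1\right) = 5041 - \left(6 + \frac{3}{2} + 1\right) = 5041 - \frac{17}{2} = \frac{10065}{2}$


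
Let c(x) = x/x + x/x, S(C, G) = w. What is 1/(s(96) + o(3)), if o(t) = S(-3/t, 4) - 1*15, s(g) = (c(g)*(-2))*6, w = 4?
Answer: -1/35 ≈ -0.028571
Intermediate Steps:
S(C, G) = 4
c(x) = 2 (c(x) = 1 + 1 = 2)
s(g) = -24 (s(g) = (2*(-2))*6 = -4*6 = -24)
o(t) = -11 (o(t) = 4 - 1*15 = 4 - 15 = -11)
1/(s(96) + o(3)) = 1/(-24 - 11) = 1/(-35) = -1/35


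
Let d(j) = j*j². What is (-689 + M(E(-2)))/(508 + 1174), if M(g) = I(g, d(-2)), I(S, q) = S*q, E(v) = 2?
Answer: -705/1682 ≈ -0.41914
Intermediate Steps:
d(j) = j³
M(g) = -8*g (M(g) = g*(-2)³ = g*(-8) = -8*g)
(-689 + M(E(-2)))/(508 + 1174) = (-689 - 8*2)/(508 + 1174) = (-689 - 16)/1682 = -705*1/1682 = -705/1682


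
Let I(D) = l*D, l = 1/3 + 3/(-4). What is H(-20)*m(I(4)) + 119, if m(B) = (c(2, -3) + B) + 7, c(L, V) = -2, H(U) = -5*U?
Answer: 1357/3 ≈ 452.33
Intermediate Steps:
l = -5/12 (l = 1*(⅓) + 3*(-¼) = ⅓ - ¾ = -5/12 ≈ -0.41667)
I(D) = -5*D/12
m(B) = 5 + B (m(B) = (-2 + B) + 7 = 5 + B)
H(-20)*m(I(4)) + 119 = (-5*(-20))*(5 - 5/12*4) + 119 = 100*(5 - 5/3) + 119 = 100*(10/3) + 119 = 1000/3 + 119 = 1357/3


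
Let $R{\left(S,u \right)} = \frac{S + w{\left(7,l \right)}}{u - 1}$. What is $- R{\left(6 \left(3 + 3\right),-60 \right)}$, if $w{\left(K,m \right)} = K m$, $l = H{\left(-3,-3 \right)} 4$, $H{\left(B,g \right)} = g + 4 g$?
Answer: $- \frac{384}{61} \approx -6.2951$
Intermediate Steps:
$H{\left(B,g \right)} = 5 g$
$l = -60$ ($l = 5 \left(-3\right) 4 = \left(-15\right) 4 = -60$)
$R{\left(S,u \right)} = \frac{-420 + S}{-1 + u}$ ($R{\left(S,u \right)} = \frac{S + 7 \left(-60\right)}{u - 1} = \frac{S - 420}{-1 + u} = \frac{-420 + S}{-1 + u}$)
$- R{\left(6 \left(3 + 3\right),-60 \right)} = - \frac{-420 + 6 \left(3 + 3\right)}{-1 - 60} = - \frac{-420 + 6 \cdot 6}{-61} = - \frac{\left(-1\right) \left(-420 + 36\right)}{61} = - \frac{\left(-1\right) \left(-384\right)}{61} = \left(-1\right) \frac{384}{61} = - \frac{384}{61}$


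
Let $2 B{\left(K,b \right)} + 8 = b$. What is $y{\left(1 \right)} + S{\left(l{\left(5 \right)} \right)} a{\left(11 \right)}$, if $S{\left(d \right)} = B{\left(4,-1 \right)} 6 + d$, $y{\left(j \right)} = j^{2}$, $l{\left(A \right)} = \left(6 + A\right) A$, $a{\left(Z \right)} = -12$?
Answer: $-335$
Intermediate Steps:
$l{\left(A \right)} = A \left(6 + A\right)$
$B{\left(K,b \right)} = -4 + \frac{b}{2}$
$S{\left(d \right)} = -27 + d$ ($S{\left(d \right)} = \left(-4 + \frac{1}{2} \left(-1\right)\right) 6 + d = \left(-4 - \frac{1}{2}\right) 6 + d = \left(- \frac{9}{2}\right) 6 + d = -27 + d$)
$y{\left(1 \right)} + S{\left(l{\left(5 \right)} \right)} a{\left(11 \right)} = 1^{2} + \left(-27 + 5 \left(6 + 5\right)\right) \left(-12\right) = 1 + \left(-27 + 5 \cdot 11\right) \left(-12\right) = 1 + \left(-27 + 55\right) \left(-12\right) = 1 + 28 \left(-12\right) = 1 - 336 = -335$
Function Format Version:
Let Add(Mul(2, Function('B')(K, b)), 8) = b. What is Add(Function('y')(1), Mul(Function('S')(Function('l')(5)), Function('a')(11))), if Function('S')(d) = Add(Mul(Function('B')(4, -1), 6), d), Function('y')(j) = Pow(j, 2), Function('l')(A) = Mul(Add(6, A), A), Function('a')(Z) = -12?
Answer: -335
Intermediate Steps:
Function('l')(A) = Mul(A, Add(6, A))
Function('B')(K, b) = Add(-4, Mul(Rational(1, 2), b))
Function('S')(d) = Add(-27, d) (Function('S')(d) = Add(Mul(Add(-4, Mul(Rational(1, 2), -1)), 6), d) = Add(Mul(Add(-4, Rational(-1, 2)), 6), d) = Add(Mul(Rational(-9, 2), 6), d) = Add(-27, d))
Add(Function('y')(1), Mul(Function('S')(Function('l')(5)), Function('a')(11))) = Add(Pow(1, 2), Mul(Add(-27, Mul(5, Add(6, 5))), -12)) = Add(1, Mul(Add(-27, Mul(5, 11)), -12)) = Add(1, Mul(Add(-27, 55), -12)) = Add(1, Mul(28, -12)) = Add(1, -336) = -335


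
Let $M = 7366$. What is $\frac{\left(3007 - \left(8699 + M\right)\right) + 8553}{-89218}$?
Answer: $\frac{4505}{89218} \approx 0.050494$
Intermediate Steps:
$\frac{\left(3007 - \left(8699 + M\right)\right) + 8553}{-89218} = \frac{\left(3007 - 16065\right) + 8553}{-89218} = \left(\left(3007 - 16065\right) + 8553\right) \left(- \frac{1}{89218}\right) = \left(-13058 + 8553\right) \left(- \frac{1}{89218}\right) = \left(-4505\right) \left(- \frac{1}{89218}\right) = \frac{4505}{89218}$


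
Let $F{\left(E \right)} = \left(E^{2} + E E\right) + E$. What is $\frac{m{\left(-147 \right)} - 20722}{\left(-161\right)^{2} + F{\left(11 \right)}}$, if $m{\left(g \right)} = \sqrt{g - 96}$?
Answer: $- \frac{10361}{13087} + \frac{9 i \sqrt{3}}{26174} \approx -0.7917 + 0.00059557 i$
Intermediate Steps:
$m{\left(g \right)} = \sqrt{-96 + g}$
$F{\left(E \right)} = E + 2 E^{2}$ ($F{\left(E \right)} = \left(E^{2} + E^{2}\right) + E = 2 E^{2} + E = E + 2 E^{2}$)
$\frac{m{\left(-147 \right)} - 20722}{\left(-161\right)^{2} + F{\left(11 \right)}} = \frac{\sqrt{-96 - 147} - 20722}{\left(-161\right)^{2} + 11 \left(1 + 2 \cdot 11\right)} = \frac{\sqrt{-243} - 20722}{25921 + 11 \left(1 + 22\right)} = \frac{9 i \sqrt{3} - 20722}{25921 + 11 \cdot 23} = \frac{-20722 + 9 i \sqrt{3}}{25921 + 253} = \frac{-20722 + 9 i \sqrt{3}}{26174} = \left(-20722 + 9 i \sqrt{3}\right) \frac{1}{26174} = - \frac{10361}{13087} + \frac{9 i \sqrt{3}}{26174}$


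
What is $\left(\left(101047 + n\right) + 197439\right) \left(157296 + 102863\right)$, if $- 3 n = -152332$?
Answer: $\frac{272591998610}{3} \approx 9.0864 \cdot 10^{10}$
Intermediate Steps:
$n = \frac{152332}{3}$ ($n = \left(- \frac{1}{3}\right) \left(-152332\right) = \frac{152332}{3} \approx 50777.0$)
$\left(\left(101047 + n\right) + 197439\right) \left(157296 + 102863\right) = \left(\left(101047 + \frac{152332}{3}\right) + 197439\right) \left(157296 + 102863\right) = \left(\frac{455473}{3} + 197439\right) 260159 = \frac{1047790}{3} \cdot 260159 = \frac{272591998610}{3}$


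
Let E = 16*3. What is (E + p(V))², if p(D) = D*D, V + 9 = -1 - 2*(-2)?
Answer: 7056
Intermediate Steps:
V = -6 (V = -9 + (-1 - 2*(-2)) = -9 + (-1 + 4) = -9 + 3 = -6)
E = 48
p(D) = D²
(E + p(V))² = (48 + (-6)²)² = (48 + 36)² = 84² = 7056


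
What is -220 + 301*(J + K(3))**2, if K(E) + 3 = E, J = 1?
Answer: 81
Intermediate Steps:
K(E) = -3 + E
-220 + 301*(J + K(3))**2 = -220 + 301*(1 + (-3 + 3))**2 = -220 + 301*(1 + 0)**2 = -220 + 301*1**2 = -220 + 301*1 = -220 + 301 = 81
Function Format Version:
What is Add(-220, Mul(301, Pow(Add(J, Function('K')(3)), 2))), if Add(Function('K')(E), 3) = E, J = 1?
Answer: 81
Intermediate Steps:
Function('K')(E) = Add(-3, E)
Add(-220, Mul(301, Pow(Add(J, Function('K')(3)), 2))) = Add(-220, Mul(301, Pow(Add(1, Add(-3, 3)), 2))) = Add(-220, Mul(301, Pow(Add(1, 0), 2))) = Add(-220, Mul(301, Pow(1, 2))) = Add(-220, Mul(301, 1)) = Add(-220, 301) = 81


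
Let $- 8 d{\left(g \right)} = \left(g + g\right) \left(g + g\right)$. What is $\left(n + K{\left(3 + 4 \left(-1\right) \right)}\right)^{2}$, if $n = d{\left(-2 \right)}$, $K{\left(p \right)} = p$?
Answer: $9$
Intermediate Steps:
$d{\left(g \right)} = - \frac{g^{2}}{2}$ ($d{\left(g \right)} = - \frac{\left(g + g\right) \left(g + g\right)}{8} = - \frac{2 g 2 g}{8} = - \frac{4 g^{2}}{8} = - \frac{g^{2}}{2}$)
$n = -2$ ($n = - \frac{\left(-2\right)^{2}}{2} = \left(- \frac{1}{2}\right) 4 = -2$)
$\left(n + K{\left(3 + 4 \left(-1\right) \right)}\right)^{2} = \left(-2 + \left(3 + 4 \left(-1\right)\right)\right)^{2} = \left(-2 + \left(3 - 4\right)\right)^{2} = \left(-2 - 1\right)^{2} = \left(-3\right)^{2} = 9$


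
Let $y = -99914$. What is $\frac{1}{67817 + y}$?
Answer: $- \frac{1}{32097} \approx -3.1156 \cdot 10^{-5}$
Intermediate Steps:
$\frac{1}{67817 + y} = \frac{1}{67817 - 99914} = \frac{1}{-32097} = - \frac{1}{32097}$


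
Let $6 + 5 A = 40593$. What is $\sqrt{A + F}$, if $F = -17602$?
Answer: $\frac{i \sqrt{237115}}{5} \approx 97.389 i$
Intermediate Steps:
$A = \frac{40587}{5}$ ($A = - \frac{6}{5} + \frac{1}{5} \cdot 40593 = - \frac{6}{5} + \frac{40593}{5} = \frac{40587}{5} \approx 8117.4$)
$\sqrt{A + F} = \sqrt{\frac{40587}{5} - 17602} = \sqrt{- \frac{47423}{5}} = \frac{i \sqrt{237115}}{5}$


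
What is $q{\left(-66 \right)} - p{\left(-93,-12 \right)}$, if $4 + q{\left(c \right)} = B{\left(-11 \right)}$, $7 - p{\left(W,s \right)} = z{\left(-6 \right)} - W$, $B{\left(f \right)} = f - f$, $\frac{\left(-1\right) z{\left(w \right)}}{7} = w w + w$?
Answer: $-128$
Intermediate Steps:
$z{\left(w \right)} = - 7 w - 7 w^{2}$ ($z{\left(w \right)} = - 7 \left(w w + w\right) = - 7 \left(w^{2} + w\right) = - 7 \left(w + w^{2}\right) = - 7 w - 7 w^{2}$)
$B{\left(f \right)} = 0$
$p{\left(W,s \right)} = 217 + W$ ($p{\left(W,s \right)} = 7 - \left(\left(-7\right) \left(-6\right) \left(1 - 6\right) - W\right) = 7 - \left(\left(-7\right) \left(-6\right) \left(-5\right) - W\right) = 7 - \left(-210 - W\right) = 7 + \left(210 + W\right) = 217 + W$)
$q{\left(c \right)} = -4$ ($q{\left(c \right)} = -4 + 0 = -4$)
$q{\left(-66 \right)} - p{\left(-93,-12 \right)} = -4 - \left(217 - 93\right) = -4 - 124 = -128$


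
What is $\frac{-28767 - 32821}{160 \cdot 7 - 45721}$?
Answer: $\frac{61588}{44601} \approx 1.3809$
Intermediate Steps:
$\frac{-28767 - 32821}{160 \cdot 7 - 45721} = - \frac{61588}{1120 - 45721} = - \frac{61588}{-44601} = \left(-61588\right) \left(- \frac{1}{44601}\right) = \frac{61588}{44601}$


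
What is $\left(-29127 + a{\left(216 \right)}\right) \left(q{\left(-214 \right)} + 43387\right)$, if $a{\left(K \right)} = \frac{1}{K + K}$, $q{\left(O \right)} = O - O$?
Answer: $- \frac{545932676981}{432} \approx -1.2637 \cdot 10^{9}$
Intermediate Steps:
$q{\left(O \right)} = 0$
$a{\left(K \right)} = \frac{1}{2 K}$
$\left(-29127 + a{\left(216 \right)}\right) \left(q{\left(-214 \right)} + 43387\right) = \left(-29127 + \frac{1}{2 \cdot 216}\right) \left(0 + 43387\right) = \left(-29127 + \frac{1}{2} \cdot \frac{1}{216}\right) 43387 = \left(-29127 + \frac{1}{432}\right) 43387 = \left(- \frac{12582863}{432}\right) 43387 = - \frac{545932676981}{432}$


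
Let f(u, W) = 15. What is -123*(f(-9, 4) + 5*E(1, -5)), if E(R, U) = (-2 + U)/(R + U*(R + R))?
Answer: -6970/3 ≈ -2323.3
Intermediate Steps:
E(R, U) = (-2 + U)/(R + 2*R*U) (E(R, U) = (-2 + U)/(R + U*(2*R)) = (-2 + U)/(R + 2*R*U))
-123*(f(-9, 4) + 5*E(1, -5)) = -123*(15 + 5*((-2 - 5)/(1*(1 + 2*(-5))))) = -123*(15 + 5*(1*(-7)/(1 - 10))) = -123*(15 + 5*(1*(-7)/(-9))) = -123*(15 + 5*(1*(-⅑)*(-7))) = -123*(15 + 5*(7/9)) = -123*(15 + 35/9) = -123*170/9 = -6970/3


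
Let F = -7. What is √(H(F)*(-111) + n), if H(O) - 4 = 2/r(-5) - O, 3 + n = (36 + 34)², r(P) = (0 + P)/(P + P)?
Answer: 4*√202 ≈ 56.851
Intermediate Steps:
r(P) = ½ (r(P) = P/((2*P)) = P*(1/(2*P)) = ½)
n = 4897 (n = -3 + (36 + 34)² = -3 + 70² = -3 + 4900 = 4897)
H(O) = 8 - O (H(O) = 4 + (2/(½) - O) = 4 + (2*2 - O) = 4 + (4 - O) = 8 - O)
√(H(F)*(-111) + n) = √((8 - 1*(-7))*(-111) + 4897) = √((8 + 7)*(-111) + 4897) = √(15*(-111) + 4897) = √(-1665 + 4897) = √3232 = 4*√202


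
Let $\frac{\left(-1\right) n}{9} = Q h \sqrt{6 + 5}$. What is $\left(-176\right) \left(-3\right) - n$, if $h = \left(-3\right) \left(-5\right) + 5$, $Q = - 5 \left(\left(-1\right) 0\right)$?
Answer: $528$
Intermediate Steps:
$Q = 0$ ($Q = \left(-5\right) 0 = 0$)
$h = 20$ ($h = 15 + 5 = 20$)
$n = 0$ ($n = - 9 \cdot 0 \cdot 20 \sqrt{6 + 5} = - 9 \cdot 0 \sqrt{11} = \left(-9\right) 0 = 0$)
$\left(-176\right) \left(-3\right) - n = \left(-176\right) \left(-3\right) - 0 = 528 + 0 = 528$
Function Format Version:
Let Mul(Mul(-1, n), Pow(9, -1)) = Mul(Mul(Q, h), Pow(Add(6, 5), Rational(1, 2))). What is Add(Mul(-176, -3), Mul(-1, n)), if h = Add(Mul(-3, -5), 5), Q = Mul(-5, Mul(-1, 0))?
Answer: 528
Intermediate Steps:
Q = 0 (Q = Mul(-5, 0) = 0)
h = 20 (h = Add(15, 5) = 20)
n = 0 (n = Mul(-9, Mul(Mul(0, 20), Pow(Add(6, 5), Rational(1, 2)))) = Mul(-9, Mul(0, Pow(11, Rational(1, 2)))) = Mul(-9, 0) = 0)
Add(Mul(-176, -3), Mul(-1, n)) = Add(Mul(-176, -3), Mul(-1, 0)) = Add(528, 0) = 528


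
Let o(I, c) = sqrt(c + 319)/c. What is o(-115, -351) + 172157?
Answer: 172157 - 4*I*sqrt(2)/351 ≈ 1.7216e+5 - 0.016116*I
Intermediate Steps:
o(I, c) = sqrt(319 + c)/c
o(-115, -351) + 172157 = sqrt(319 - 351)/(-351) + 172157 = -4*I*sqrt(2)/351 + 172157 = 172157 - 4*I*sqrt(2)/351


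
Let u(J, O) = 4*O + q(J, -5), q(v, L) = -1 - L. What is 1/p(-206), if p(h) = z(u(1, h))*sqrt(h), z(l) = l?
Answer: I*sqrt(206)/168920 ≈ 8.4967e-5*I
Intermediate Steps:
u(J, O) = 4 + 4*O (u(J, O) = 4*O + (-1 - 1*(-5)) = 4*O + (-1 + 5) = 4*O + 4 = 4 + 4*O)
p(h) = sqrt(h)*(4 + 4*h) (p(h) = (4 + 4*h)*sqrt(h) = sqrt(h)*(4 + 4*h))
1/p(-206) = 1/(4*sqrt(-206)*(1 - 206)) = 1/(4*(I*sqrt(206))*(-205)) = 1/(-820*I*sqrt(206)) = I*sqrt(206)/168920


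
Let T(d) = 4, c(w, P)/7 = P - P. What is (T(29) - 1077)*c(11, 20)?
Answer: 0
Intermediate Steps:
c(w, P) = 0 (c(w, P) = 7*(P - P) = 7*0 = 0)
(T(29) - 1077)*c(11, 20) = (4 - 1077)*0 = -1073*0 = 0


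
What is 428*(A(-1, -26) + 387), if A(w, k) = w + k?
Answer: 154080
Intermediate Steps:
A(w, k) = k + w
428*(A(-1, -26) + 387) = 428*((-26 - 1) + 387) = 428*(-27 + 387) = 428*360 = 154080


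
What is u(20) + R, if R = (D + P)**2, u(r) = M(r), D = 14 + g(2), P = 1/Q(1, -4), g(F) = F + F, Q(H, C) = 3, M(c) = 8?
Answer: 3097/9 ≈ 344.11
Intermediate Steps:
g(F) = 2*F
P = 1/3 ≈ 0.33333
D = 18 (D = 14 + 2*2 = 14 + 4 = 18)
u(r) = 8
R = 3025/9 (R = (18 + 1/3)**2 = (55/3)**2 = 3025/9 ≈ 336.11)
u(20) + R = 8 + 3025/9 = 3097/9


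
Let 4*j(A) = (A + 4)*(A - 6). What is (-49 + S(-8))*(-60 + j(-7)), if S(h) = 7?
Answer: 4221/2 ≈ 2110.5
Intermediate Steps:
j(A) = (-6 + A)*(4 + A)/4 (j(A) = ((A + 4)*(A - 6))/4 = ((4 + A)*(-6 + A))/4 = ((-6 + A)*(4 + A))/4 = (-6 + A)*(4 + A)/4)
(-49 + S(-8))*(-60 + j(-7)) = (-49 + 7)*(-60 + (-6 - ½*(-7) + (¼)*(-7)²)) = -42*(-60 + (-6 + 7/2 + (¼)*49)) = -42*(-60 + (-6 + 7/2 + 49/4)) = -42*(-60 + 39/4) = -42*(-201/4) = 4221/2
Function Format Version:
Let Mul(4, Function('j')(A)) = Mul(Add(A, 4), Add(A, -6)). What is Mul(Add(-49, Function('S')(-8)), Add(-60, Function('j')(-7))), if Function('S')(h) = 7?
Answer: Rational(4221, 2) ≈ 2110.5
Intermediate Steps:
Function('j')(A) = Mul(Rational(1, 4), Add(-6, A), Add(4, A)) (Function('j')(A) = Mul(Rational(1, 4), Mul(Add(A, 4), Add(A, -6))) = Mul(Rational(1, 4), Mul(Add(4, A), Add(-6, A))) = Mul(Rational(1, 4), Mul(Add(-6, A), Add(4, A))) = Mul(Rational(1, 4), Add(-6, A), Add(4, A)))
Mul(Add(-49, Function('S')(-8)), Add(-60, Function('j')(-7))) = Mul(Add(-49, 7), Add(-60, Add(-6, Mul(Rational(-1, 2), -7), Mul(Rational(1, 4), Pow(-7, 2))))) = Mul(-42, Add(-60, Add(-6, Rational(7, 2), Mul(Rational(1, 4), 49)))) = Mul(-42, Add(-60, Add(-6, Rational(7, 2), Rational(49, 4)))) = Mul(-42, Add(-60, Rational(39, 4))) = Mul(-42, Rational(-201, 4)) = Rational(4221, 2)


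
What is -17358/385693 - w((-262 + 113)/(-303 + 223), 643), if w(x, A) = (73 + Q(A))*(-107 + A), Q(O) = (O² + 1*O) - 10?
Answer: -7783532987618/35063 ≈ -2.2199e+8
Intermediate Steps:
Q(O) = -10 + O + O² (Q(O) = (O² + O) - 10 = (O + O²) - 10 = -10 + O + O²)
w(x, A) = (-107 + A)*(63 + A + A²) (w(x, A) = (73 + (-10 + A + A²))*(-107 + A) = (63 + A + A²)*(-107 + A) = (-107 + A)*(63 + A + A²))
-17358/385693 - w((-262 + 113)/(-303 + 223), 643) = -17358/385693 - (-6741 + 643³ - 106*643² - 44*643) = -17358*1/385693 - (-6741 + 265847707 - 106*413449 - 28292) = -1578/35063 - (-6741 + 265847707 - 43825594 - 28292) = -1578/35063 - 1*221987080 = -1578/35063 - 221987080 = -7783532987618/35063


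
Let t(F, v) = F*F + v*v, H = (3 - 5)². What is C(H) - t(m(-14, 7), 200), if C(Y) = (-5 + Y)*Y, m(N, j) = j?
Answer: -40053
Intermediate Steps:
H = 4 (H = (-2)² = 4)
t(F, v) = F² + v²
C(Y) = Y*(-5 + Y)
C(H) - t(m(-14, 7), 200) = 4*(-5 + 4) - (7² + 200²) = 4*(-1) - (49 + 40000) = -4 - 1*40049 = -4 - 40049 = -40053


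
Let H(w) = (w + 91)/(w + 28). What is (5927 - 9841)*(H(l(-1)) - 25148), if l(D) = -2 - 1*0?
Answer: 1279406363/13 ≈ 9.8416e+7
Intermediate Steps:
l(D) = -2 (l(D) = -2 + 0 = -2)
H(w) = (91 + w)/(28 + w)
(5927 - 9841)*(H(l(-1)) - 25148) = (5927 - 9841)*((91 - 2)/(28 - 2) - 25148) = -3914*(89/26 - 25148) = -3914*(-653759/26) = 1279406363/13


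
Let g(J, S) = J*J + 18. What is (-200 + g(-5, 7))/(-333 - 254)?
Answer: 157/587 ≈ 0.26746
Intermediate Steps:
g(J, S) = 18 + J² (g(J, S) = J² + 18 = 18 + J²)
(-200 + g(-5, 7))/(-333 - 254) = (-200 + (18 + (-5)²))/(-333 - 254) = (-200 + (18 + 25))/(-587) = (-200 + 43)*(-1/587) = -157*(-1/587) = 157/587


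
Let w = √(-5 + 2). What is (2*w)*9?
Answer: 18*I*√3 ≈ 31.177*I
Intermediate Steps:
w = I*√3 (w = √(-3) = I*√3 ≈ 1.732*I)
(2*w)*9 = (2*(I*√3))*9 = (2*I*√3)*9 = 18*I*√3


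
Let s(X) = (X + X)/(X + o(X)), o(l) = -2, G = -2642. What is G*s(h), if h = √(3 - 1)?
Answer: 5284 + 5284*√2 ≈ 12757.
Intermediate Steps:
h = √2 ≈ 1.4142
s(X) = 2*X/(-2 + X) (s(X) = (X + X)/(X - 2) = (2*X)/(-2 + X) = 2*X/(-2 + X))
G*s(h) = -5284*√2/(-2 + √2)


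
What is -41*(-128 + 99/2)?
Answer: 6437/2 ≈ 3218.5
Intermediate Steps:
-41*(-128 + 99/2) = -41*(-157/2) = 6437/2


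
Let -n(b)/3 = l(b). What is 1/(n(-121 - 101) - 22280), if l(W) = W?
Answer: -1/21614 ≈ -4.6266e-5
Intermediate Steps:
n(b) = -3*b
1/(n(-121 - 101) - 22280) = 1/(-3*(-121 - 101) - 22280) = 1/(-3*(-222) - 22280) = 1/(666 - 22280) = 1/(-21614) = -1/21614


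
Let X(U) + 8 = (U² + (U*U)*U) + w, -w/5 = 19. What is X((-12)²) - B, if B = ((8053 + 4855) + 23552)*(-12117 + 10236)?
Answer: 71587877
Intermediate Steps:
w = -95 (w = -5*19 = -95)
X(U) = -103 + U² + U³ (X(U) = -8 + ((U² + (U*U)*U) - 95) = -8 + ((U² + U²*U) - 95) = -8 + ((U² + U³) - 95) = -8 + (-95 + U² + U³) = -103 + U² + U³)
B = -68581260 (B = (12908 + 23552)*(-1881) = 36460*(-1881) = -68581260)
X((-12)²) - B = (-103 + ((-12)²)² + ((-12)²)³) - 1*(-68581260) = (-103 + 144² + 144³) + 68581260 = (-103 + 20736 + 2985984) + 68581260 = 3006617 + 68581260 = 71587877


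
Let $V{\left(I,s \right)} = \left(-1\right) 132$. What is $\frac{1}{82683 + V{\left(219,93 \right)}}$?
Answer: $\frac{1}{82551} \approx 1.2114 \cdot 10^{-5}$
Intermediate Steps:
$V{\left(I,s \right)} = -132$
$\frac{1}{82683 + V{\left(219,93 \right)}} = \frac{1}{82683 - 132} = \frac{1}{82551}$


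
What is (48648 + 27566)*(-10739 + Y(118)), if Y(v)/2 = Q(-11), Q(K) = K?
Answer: -820138854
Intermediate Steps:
Y(v) = -22 (Y(v) = 2*(-11) = -22)
(48648 + 27566)*(-10739 + Y(118)) = (48648 + 27566)*(-10739 - 22) = 76214*(-10761) = -820138854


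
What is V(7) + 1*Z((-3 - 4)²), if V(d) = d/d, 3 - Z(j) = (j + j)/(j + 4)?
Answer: 114/53 ≈ 2.1509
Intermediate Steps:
Z(j) = 3 - 2*j/(4 + j) (Z(j) = 3 - (j + j)/(j + 4) = 3 - 2*j/(4 + j))
V(d) = 1
V(7) + 1*Z((-3 - 4)²) = 1 + 1*((12 + (-3 - 4)²)/(4 + (-3 - 4)²)) = 1 + 1*((12 + (-7)²)/(4 + (-7)²)) = 1 + 1*((12 + 49)/(4 + 49)) = 1 + 1*(61/53) = 1 + 61/53 = 114/53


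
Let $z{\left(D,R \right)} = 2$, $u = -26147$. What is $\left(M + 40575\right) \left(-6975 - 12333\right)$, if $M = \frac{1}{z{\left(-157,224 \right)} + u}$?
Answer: $- \frac{6827523595064}{8715} \approx -7.8342 \cdot 10^{8}$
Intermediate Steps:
$M = - \frac{1}{26145}$ ($M = \frac{1}{2 - 26147} = \frac{1}{-26145} = - \frac{1}{26145} \approx -3.8248 \cdot 10^{-5}$)
$\left(M + 40575\right) \left(-6975 - 12333\right) = \left(- \frac{1}{26145} + 40575\right) \left(-6975 - 12333\right) = \frac{1060833374}{26145} \left(-19308\right) = - \frac{6827523595064}{8715}$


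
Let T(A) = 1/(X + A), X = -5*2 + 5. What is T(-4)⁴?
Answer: 1/6561 ≈ 0.00015242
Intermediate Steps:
X = -5 (X = -10 + 5 = -5)
T(A) = 1/(-5 + A)
T(-4)⁴ = (1/(-5 - 4))⁴ = (1/(-9))⁴ = (-⅑)⁴ = 1/6561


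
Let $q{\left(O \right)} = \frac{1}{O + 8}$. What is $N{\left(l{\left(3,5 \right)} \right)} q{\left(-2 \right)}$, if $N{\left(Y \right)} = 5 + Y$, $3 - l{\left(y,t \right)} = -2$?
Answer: $\frac{5}{3} \approx 1.6667$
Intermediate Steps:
$l{\left(y,t \right)} = 5$ ($l{\left(y,t \right)} = 3 - -2 = 3 + 2 = 5$)
$q{\left(O \right)} = \frac{1}{8 + O}$
$N{\left(l{\left(3,5 \right)} \right)} q{\left(-2 \right)} = \frac{5 + 5}{8 - 2} = \frac{10}{6} = 10 \cdot \frac{1}{6} = \frac{5}{3}$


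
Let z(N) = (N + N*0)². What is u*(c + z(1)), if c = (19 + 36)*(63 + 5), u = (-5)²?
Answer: 93525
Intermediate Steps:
u = 25
c = 3740 (c = 55*68 = 3740)
z(N) = N² (z(N) = (N + 0)² = N²)
u*(c + z(1)) = 25*(3740 + 1²) = 25*(3740 + 1) = 25*3741 = 93525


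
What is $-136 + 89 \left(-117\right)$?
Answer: $-10549$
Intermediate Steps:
$-136 + 89 \left(-117\right) = -136 - 10413 = -10549$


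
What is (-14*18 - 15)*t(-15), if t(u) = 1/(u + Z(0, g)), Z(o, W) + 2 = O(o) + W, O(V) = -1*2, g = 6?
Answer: 267/13 ≈ 20.538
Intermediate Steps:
O(V) = -2
Z(o, W) = -4 + W (Z(o, W) = -2 + (-2 + W) = -4 + W)
t(u) = 1/(2 + u) (t(u) = 1/(u + (-4 + 6)) = 1/(u + 2) = 1/(2 + u))
(-14*18 - 15)*t(-15) = (-14*18 - 15)/(2 - 15) = (-252 - 15)/(-13) = -267*(-1/13) = 267/13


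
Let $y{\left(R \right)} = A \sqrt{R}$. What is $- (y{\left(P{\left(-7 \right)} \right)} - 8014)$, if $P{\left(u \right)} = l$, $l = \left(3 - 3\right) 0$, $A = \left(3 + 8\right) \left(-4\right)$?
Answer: $8014$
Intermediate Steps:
$A = -44$ ($A = 11 \left(-4\right) = -44$)
$l = 0$ ($l = 0 \cdot 0 = 0$)
$P{\left(u \right)} = 0$
$y{\left(R \right)} = - 44 \sqrt{R}$
$- (y{\left(P{\left(-7 \right)} \right)} - 8014) = - (- 44 \sqrt{0} - 8014) = - (\left(-44\right) 0 - 8014) = - (0 - 8014) = \left(-1\right) \left(-8014\right) = 8014$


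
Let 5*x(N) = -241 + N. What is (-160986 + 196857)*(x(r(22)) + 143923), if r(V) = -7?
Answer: 25804413657/5 ≈ 5.1609e+9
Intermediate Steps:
x(N) = -241/5 + N/5 (x(N) = (-241 + N)/5 = -241/5 + N/5)
(-160986 + 196857)*(x(r(22)) + 143923) = (-160986 + 196857)*((-241/5 + (1/5)*(-7)) + 143923) = 35871*((-241/5 - 7/5) + 143923) = 35871*(-248/5 + 143923) = 35871*(719367/5) = 25804413657/5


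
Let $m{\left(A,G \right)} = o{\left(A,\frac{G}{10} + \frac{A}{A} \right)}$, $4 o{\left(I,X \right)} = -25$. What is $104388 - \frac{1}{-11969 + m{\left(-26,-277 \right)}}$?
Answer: $\frac{5000289592}{47901} \approx 1.0439 \cdot 10^{5}$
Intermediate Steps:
$o{\left(I,X \right)} = - \frac{25}{4}$ ($o{\left(I,X \right)} = \frac{1}{4} \left(-25\right) = - \frac{25}{4}$)
$m{\left(A,G \right)} = - \frac{25}{4}$
$104388 - \frac{1}{-11969 + m{\left(-26,-277 \right)}} = 104388 - \frac{1}{-11969 - \frac{25}{4}} = 104388 - \frac{1}{- \frac{47901}{4}} = 104388 - - \frac{4}{47901} = 104388 + \frac{4}{47901} = \frac{5000289592}{47901}$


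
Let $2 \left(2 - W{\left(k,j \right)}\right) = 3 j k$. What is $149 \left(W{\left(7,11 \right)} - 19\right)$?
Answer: $- \frac{39485}{2} \approx -19743.0$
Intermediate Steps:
$W{\left(k,j \right)} = 2 - \frac{3 j k}{2}$
$149 \left(W{\left(7,11 \right)} - 19\right) = 149 \left(\left(2 - \frac{33}{2} \cdot 7\right) - 19\right) = 149 \left(\left(2 - \frac{231}{2}\right) - 19\right) = 149 \left(- \frac{227}{2} - 19\right) = 149 \left(- \frac{265}{2}\right) = - \frac{39485}{2}$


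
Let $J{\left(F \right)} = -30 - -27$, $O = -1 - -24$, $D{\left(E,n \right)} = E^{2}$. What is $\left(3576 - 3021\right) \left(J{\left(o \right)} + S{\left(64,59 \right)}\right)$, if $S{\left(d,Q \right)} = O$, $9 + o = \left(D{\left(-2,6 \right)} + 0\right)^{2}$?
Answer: $11100$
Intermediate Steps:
$O = 23$ ($O = -1 + 24 = 23$)
$o = 7$ ($o = -9 + \left(\left(-2\right)^{2} + 0\right)^{2} = -9 + \left(4 + 0\right)^{2} = -9 + 4^{2} = -9 + 16 = 7$)
$J{\left(F \right)} = -3$ ($J{\left(F \right)} = -30 + 27 = -3$)
$S{\left(d,Q \right)} = 23$
$\left(3576 - 3021\right) \left(J{\left(o \right)} + S{\left(64,59 \right)}\right) = \left(3576 - 3021\right) \left(-3 + 23\right) = 555 \cdot 20 = 11100$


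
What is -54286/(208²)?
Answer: -27143/21632 ≈ -1.2548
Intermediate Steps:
-54286/(208²) = -54286/43264 = -54286*1/43264 = -27143/21632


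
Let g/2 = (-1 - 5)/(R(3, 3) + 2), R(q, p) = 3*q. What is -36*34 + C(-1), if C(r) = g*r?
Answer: -13452/11 ≈ -1222.9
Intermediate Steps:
g = -12/11 (g = 2*((-1 - 5)/(3*3 + 2)) = 2*(-6/(9 + 2)) = 2*(-6/11) = -12/11 ≈ -1.0909)
C(r) = -12*r/11
-36*34 + C(-1) = -36*34 - 12/11*(-1) = -1224 + 12/11 = -13452/11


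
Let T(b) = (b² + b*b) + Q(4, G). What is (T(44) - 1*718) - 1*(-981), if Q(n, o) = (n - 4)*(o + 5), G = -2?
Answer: 4135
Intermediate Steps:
Q(n, o) = (-4 + n)*(5 + o)
T(b) = 2*b² (T(b) = (b² + b*b) + (-20 - 4*(-2) + 5*4 + 4*(-2)) = (b² + b²) + (-20 + 8 + 20 - 8) = 2*b² + 0 = 2*b²)
(T(44) - 1*718) - 1*(-981) = (2*44² - 1*718) - 1*(-981) = (2*1936 - 718) + 981 = (3872 - 718) + 981 = 3154 + 981 = 4135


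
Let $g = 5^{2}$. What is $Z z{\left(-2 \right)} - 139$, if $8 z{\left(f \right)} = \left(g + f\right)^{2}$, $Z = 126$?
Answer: $\frac{32771}{4} \approx 8192.8$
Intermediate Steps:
$g = 25$
$z{\left(f \right)} = \frac{\left(25 + f\right)^{2}}{8}$
$Z z{\left(-2 \right)} - 139 = 126 \frac{\left(25 - 2\right)^{2}}{8} - 139 = 126 \frac{23^{2}}{8} - 139 = 126 \cdot \frac{1}{8} \cdot 529 - 139 = 126 \cdot \frac{529}{8} - 139 = \frac{33327}{4} - 139 = \frac{32771}{4}$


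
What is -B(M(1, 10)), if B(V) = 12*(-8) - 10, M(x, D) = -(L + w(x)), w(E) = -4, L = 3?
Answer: 106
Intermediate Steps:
M(x, D) = 1 (M(x, D) = -(3 - 4) = -1*(-1) = 1)
B(V) = -106 (B(V) = -96 - 10 = -106)
-B(M(1, 10)) = -1*(-106) = 106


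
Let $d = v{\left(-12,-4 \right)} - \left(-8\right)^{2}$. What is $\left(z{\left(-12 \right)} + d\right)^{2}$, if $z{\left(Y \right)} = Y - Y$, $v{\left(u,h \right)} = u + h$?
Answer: $6400$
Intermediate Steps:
$v{\left(u,h \right)} = h + u$
$z{\left(Y \right)} = 0$
$d = -80$ ($d = \left(-4 - 12\right) - \left(-8\right)^{2} = -16 - 64 = -80$)
$\left(z{\left(-12 \right)} + d\right)^{2} = \left(0 - 80\right)^{2} = \left(-80\right)^{2} = 6400$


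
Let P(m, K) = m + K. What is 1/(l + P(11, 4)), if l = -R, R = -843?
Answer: 1/858 ≈ 0.0011655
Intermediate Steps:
P(m, K) = K + m
l = 843 (l = -1*(-843) = 843)
1/(l + P(11, 4)) = 1/(843 + (4 + 11)) = 1/(843 + 15) = 1/858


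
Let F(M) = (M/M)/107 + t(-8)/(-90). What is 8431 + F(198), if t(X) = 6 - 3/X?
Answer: 216506501/25680 ≈ 8430.9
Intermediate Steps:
F(M) = -1579/25680 (F(M) = (M/M)/107 + (6 - 3/(-8))/(-90) = 1*(1/107) + (6 - 3*(-⅛))*(-1/90) = 1/107 + (6 + 3/8)*(-1/90) = 1/107 + (51/8)*(-1/90) = 1/107 - 17/240 = -1579/25680)
8431 + F(198) = 8431 - 1579/25680 = 216506501/25680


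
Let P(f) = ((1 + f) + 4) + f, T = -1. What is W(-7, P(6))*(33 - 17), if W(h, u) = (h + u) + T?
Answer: 144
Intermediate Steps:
P(f) = 5 + 2*f (P(f) = (5 + f) + f = 5 + 2*f)
W(h, u) = -1 + h + u (W(h, u) = (h + u) - 1 = -1 + h + u)
W(-7, P(6))*(33 - 17) = (-1 - 7 + (5 + 2*6))*(33 - 17) = (-1 - 7 + (5 + 12))*16 = (-1 - 7 + 17)*16 = 9*16 = 144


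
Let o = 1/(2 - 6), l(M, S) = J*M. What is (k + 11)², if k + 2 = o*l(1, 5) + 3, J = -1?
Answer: 2401/16 ≈ 150.06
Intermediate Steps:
l(M, S) = -M
o = -¼ (o = 1/(-4) = -¼ ≈ -0.25000)
k = 5/4 (k = -2 + (-(-1)/4 + 3) = -2 + (-¼*(-1) + 3) = -2 + (¼ + 3) = -2 + 13/4 = 5/4 ≈ 1.2500)
(k + 11)² = (5/4 + 11)² = (49/4)² = 2401/16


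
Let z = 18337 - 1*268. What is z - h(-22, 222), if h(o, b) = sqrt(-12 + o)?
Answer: 18069 - I*sqrt(34) ≈ 18069.0 - 5.831*I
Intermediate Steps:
z = 18069 (z = 18337 - 268 = 18069)
z - h(-22, 222) = 18069 - sqrt(-12 - 22) = 18069 - sqrt(-34) = 18069 - I*sqrt(34)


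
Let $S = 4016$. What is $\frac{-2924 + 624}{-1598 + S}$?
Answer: $- \frac{1150}{1209} \approx -0.9512$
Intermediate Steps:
$\frac{-2924 + 624}{-1598 + S} = \frac{-2924 + 624}{-1598 + 4016} = - \frac{2300}{2418} = \left(-2300\right) \frac{1}{2418} = - \frac{1150}{1209}$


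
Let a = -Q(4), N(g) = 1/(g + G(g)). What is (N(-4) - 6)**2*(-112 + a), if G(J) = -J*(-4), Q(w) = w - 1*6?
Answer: -161051/40 ≈ -4026.3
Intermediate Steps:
Q(w) = -6 + w (Q(w) = w - 6 = -6 + w)
G(J) = 4*J
N(g) = 1/(5*g) (N(g) = 1/(g + 4*g) = 1/(5*g))
a = 2 (a = -(-6 + 4) = -1*(-2) = 2)
(N(-4) - 6)**2*(-112 + a) = ((1/5)/(-4) - 6)**2*(-112 + 2) = ((1/5)*(-1/4) - 6)**2*(-110) = (-1/20 - 6)**2*(-110) = (-121/20)**2*(-110) = (14641/400)*(-110) = -161051/40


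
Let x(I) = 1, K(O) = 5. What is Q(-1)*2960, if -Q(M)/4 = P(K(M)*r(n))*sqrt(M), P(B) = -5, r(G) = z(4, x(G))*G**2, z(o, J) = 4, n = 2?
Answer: 59200*I ≈ 59200.0*I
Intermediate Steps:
r(G) = 4*G**2
Q(M) = 20*sqrt(M) (Q(M) = -(-20)*sqrt(M) = 20*sqrt(M))
Q(-1)*2960 = (20*sqrt(-1))*2960 = (20*I)*2960 = 59200*I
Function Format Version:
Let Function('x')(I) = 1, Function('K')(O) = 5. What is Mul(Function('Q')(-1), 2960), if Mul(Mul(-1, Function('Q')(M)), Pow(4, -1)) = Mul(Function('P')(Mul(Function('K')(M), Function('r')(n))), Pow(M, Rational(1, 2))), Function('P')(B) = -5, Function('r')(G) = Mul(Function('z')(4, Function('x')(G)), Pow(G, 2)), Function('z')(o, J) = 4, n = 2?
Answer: Mul(59200, I) ≈ Mul(59200., I)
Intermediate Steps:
Function('r')(G) = Mul(4, Pow(G, 2))
Function('Q')(M) = Mul(20, Pow(M, Rational(1, 2))) (Function('Q')(M) = Mul(-4, Mul(-5, Pow(M, Rational(1, 2)))) = Mul(20, Pow(M, Rational(1, 2))))
Mul(Function('Q')(-1), 2960) = Mul(Mul(20, Pow(-1, Rational(1, 2))), 2960) = Mul(Mul(20, I), 2960) = Mul(59200, I)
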